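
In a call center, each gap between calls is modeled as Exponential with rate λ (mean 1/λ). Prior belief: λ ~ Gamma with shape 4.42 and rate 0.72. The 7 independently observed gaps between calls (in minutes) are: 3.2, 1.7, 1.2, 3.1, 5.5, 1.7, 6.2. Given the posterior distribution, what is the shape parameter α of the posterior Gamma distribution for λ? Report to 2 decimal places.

With a Gamma(shape α, rate β) prior on the exponential rate λ, the posterior after n observations with total T = Σxᵢ is Gamma(α+n, β+T).
Sum of observations T = 22.6 minutes; n = 7.
Posterior: Gamma(4.42+7, 0.72+22.6) = Gamma(11.42, 23.32).
Posterior α = 11.42.

11.42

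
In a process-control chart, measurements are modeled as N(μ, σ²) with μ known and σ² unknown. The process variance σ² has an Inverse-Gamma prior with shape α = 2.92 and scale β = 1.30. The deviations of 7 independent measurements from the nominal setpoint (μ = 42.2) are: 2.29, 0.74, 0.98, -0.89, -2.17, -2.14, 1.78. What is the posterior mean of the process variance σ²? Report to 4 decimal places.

2.0850

With known mean μ and an Inverse-Gamma(α, β) prior on σ², the Normal likelihood is conjugate: posterior is Inv-Gamma(α + n/2, β + Σ(xᵢ−μ)²/2).
Σ(xᵢ−μ)² = (2.29)² + (0.74)² + (0.98)² + (-0.89)² + (-2.17)² + (-2.14)² + (1.78)² = 20.0011.
Posterior: Inv-Gamma(2.92 + 7/2, 1.30 + 20.0011/2) = Inv-Gamma(6.42, 11.30055).
E[σ²|data] = β/(α−1) = 11.30055/5.42 = 2.0850.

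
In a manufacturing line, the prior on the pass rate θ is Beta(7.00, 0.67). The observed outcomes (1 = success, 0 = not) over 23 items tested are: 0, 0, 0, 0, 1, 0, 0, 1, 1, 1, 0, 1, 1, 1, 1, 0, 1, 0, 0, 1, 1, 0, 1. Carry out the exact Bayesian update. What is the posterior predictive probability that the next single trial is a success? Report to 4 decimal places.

The Beta prior is conjugate to a Binomial/Bernoulli likelihood; the update adds successes to α and failures to β.
Posterior: Beta(α+k, β+n−k) = Beta(7.00+12, 0.67+11) = Beta(19.00, 11.67).
For a single future Bernoulli trial, P(success | data) = α/(α+β) = 0.6195.

0.6195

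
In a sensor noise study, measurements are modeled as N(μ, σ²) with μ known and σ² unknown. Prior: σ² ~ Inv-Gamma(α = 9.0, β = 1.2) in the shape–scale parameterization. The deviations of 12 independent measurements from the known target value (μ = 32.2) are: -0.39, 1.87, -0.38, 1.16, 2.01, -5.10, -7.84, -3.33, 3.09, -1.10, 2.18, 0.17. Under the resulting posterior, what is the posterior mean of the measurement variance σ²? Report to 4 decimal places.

4.4887

With known mean μ and an Inverse-Gamma(α, β) prior on σ², the Normal likelihood is conjugate: posterior is Inv-Gamma(α + n/2, β + Σ(xᵢ−μ)²/2).
Σ(xᵢ−μ)² = (-0.39)² + (1.87)² + (-0.38)² + (1.16)² + (2.01)² + (-5.10)² + (-7.84)² + (-3.33)² + (3.09)² + (-1.10)² + (2.18)² + (0.17)² = 123.2830.
Posterior: Inv-Gamma(9.0 + 12/2, 1.2 + 123.2830/2) = Inv-Gamma(15.00, 62.84150).
E[σ²|data] = β/(α−1) = 62.84150/14.00 = 4.4887.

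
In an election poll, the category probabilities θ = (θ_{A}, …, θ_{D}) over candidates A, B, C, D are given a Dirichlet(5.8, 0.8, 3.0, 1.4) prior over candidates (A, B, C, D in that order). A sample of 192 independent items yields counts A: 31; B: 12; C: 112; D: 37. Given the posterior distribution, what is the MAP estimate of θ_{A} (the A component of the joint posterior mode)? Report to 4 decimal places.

The Dirichlet prior is conjugate to the Multinomial likelihood: each posterior αⱼ = prior αⱼ + observed count nⱼ.
Posterior concentration: (36.8, 12.8, 115.0, 38.4), total = 203.0.
Joint mode component: (α_{A}−1)/(Σα−K) = 35.8/199.0 = 0.1799.

0.1799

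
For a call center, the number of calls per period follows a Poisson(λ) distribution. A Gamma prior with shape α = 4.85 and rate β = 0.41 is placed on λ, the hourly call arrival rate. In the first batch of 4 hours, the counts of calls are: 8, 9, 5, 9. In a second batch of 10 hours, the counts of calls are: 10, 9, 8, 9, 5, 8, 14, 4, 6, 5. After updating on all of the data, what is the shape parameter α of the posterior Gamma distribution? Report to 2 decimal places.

With a Gamma(shape α, rate β) prior, the Poisson likelihood is conjugate: the posterior is Gamma(α + ΣXᵢ, β + n).
Batch 1: sum of counts S = 31 over n = 4 hours.
After batch 1: Gamma(α+S, β+n) = Gamma(4.85+31, 0.41+4) = Gamma(35.85, 4.41).
Batch 2: sum of counts S = 78 over n = 10 hours.
After batch 2: Gamma(α+S, β+n) = Gamma(35.85+78, 4.41+10) = Gamma(113.85, 14.41).
Posterior α = 113.85.

113.85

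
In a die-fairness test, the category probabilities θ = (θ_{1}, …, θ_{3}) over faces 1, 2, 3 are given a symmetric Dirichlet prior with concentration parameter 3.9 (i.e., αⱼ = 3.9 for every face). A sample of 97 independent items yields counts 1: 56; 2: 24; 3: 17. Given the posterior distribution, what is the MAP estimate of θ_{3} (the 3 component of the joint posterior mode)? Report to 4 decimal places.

The Dirichlet prior is conjugate to the Multinomial likelihood: each posterior αⱼ = prior αⱼ + observed count nⱼ.
Posterior concentration: (59.9, 27.9, 20.9), total = 108.7.
Joint mode component: (α_{3}−1)/(Σα−K) = 19.9/105.7 = 0.1883.

0.1883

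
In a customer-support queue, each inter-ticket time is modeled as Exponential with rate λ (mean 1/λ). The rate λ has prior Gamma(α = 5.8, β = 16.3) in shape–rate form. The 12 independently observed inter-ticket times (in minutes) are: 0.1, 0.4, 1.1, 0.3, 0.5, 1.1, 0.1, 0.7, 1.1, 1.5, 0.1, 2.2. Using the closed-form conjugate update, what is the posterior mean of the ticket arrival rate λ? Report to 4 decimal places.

0.6980

With a Gamma(shape α, rate β) prior on the exponential rate λ, the posterior after n observations with total T = Σxᵢ is Gamma(α+n, β+T).
Sum of observations T = 9.2 minutes; n = 12.
Posterior: Gamma(5.8+12, 16.3+9.2) = Gamma(17.8, 25.5).
Posterior mean of λ = α/β = 17.8/25.5 = 0.6980.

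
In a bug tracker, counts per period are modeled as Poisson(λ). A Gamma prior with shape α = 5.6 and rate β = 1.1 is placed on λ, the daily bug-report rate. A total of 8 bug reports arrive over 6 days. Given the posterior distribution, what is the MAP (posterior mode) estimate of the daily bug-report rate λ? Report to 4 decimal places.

1.7746

With a Gamma(shape α, rate β) prior, the Poisson likelihood is conjugate: the posterior is Gamma(α + ΣXᵢ, β + n).
Posterior: Gamma(α+S, β+n) = Gamma(5.6+8, 1.1+6) = Gamma(13.6, 7.1).
Mode of Gamma(α,β) for α≥1 is (α−1)/β = 12.6/7.1 = 1.7746.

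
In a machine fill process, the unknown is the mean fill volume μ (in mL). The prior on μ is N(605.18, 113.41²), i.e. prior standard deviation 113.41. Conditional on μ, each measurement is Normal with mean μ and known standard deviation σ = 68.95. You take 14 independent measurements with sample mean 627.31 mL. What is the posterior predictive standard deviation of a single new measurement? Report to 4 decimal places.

For Normal data with known variance σ², a Normal(μ₀, σ₀²) prior on μ is conjugate. Posterior precision = 1/σ₀² + n/σ²; posterior mean is the precision-weighted average of μ₀ and x̄.
σ₀² = 113.41² = 12861.8281, σ² = 68.95² = 4754.1025; σ² + n·σ₀² = 4754.1025 + 14·12861.8281 = 184819.6959.
Posterior precision = 1/σ₀² + n/σ² = 1/12861.8281 + 14/4754.1025 = (σ² + n·σ₀²)/(σ₀²σ²) = 184819.6959/(12861.8281·4754.1025); posterior variance σₙ² = σ₀²σ²/(σ² + n·σ₀²) = 12861.8281·4754.1025/184819.6959 = 330.843793.
Predictive variance for one new observation = σₙ² + σ² = 12861.8281·4754.1025/184819.6959 + 4754.1025 = σ²·(σ₀² + 184819.6959)/184819.6959 = 4754.1025·197681.524/184819.6959 = 5084.946293; SD = √(4754.1025·197681.524/184819.6959) = 71.3088.

71.3088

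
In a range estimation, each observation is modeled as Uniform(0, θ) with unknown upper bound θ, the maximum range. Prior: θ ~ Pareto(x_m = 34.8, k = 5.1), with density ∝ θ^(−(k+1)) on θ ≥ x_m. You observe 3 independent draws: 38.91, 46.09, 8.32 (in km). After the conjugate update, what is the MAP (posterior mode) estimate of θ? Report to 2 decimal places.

A Pareto(scale x_m, shape k) prior on the upper bound θ of Uniform(0, θ) is conjugate: posterior is Pareto(max(x_m, max xᵢ), k + n).
Sample maximum = 46.09; prior scale x_m = 34.8 → posterior scale = max = 46.09.
Posterior shape = 5.1 + 3 = 8.1.
The Pareto density is decreasing on [x_m, ∞), so the mode is x_m = 46.09.

46.09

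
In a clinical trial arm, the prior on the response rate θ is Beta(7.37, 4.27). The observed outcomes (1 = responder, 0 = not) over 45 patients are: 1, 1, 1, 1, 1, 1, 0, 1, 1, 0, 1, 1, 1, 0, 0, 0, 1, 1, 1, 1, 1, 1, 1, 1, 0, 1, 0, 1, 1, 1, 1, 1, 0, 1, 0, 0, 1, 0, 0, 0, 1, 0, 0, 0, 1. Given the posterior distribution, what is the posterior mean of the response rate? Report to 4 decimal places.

0.6421

The Beta prior is conjugate to a Binomial/Bernoulli likelihood; the update adds successes to α and failures to β.
Posterior: Beta(α+k, β+n−k) = Beta(7.37+29, 4.27+16) = Beta(36.37, 20.27).
Posterior mean = α/(α+β) = 36.37/56.64 = 0.6421.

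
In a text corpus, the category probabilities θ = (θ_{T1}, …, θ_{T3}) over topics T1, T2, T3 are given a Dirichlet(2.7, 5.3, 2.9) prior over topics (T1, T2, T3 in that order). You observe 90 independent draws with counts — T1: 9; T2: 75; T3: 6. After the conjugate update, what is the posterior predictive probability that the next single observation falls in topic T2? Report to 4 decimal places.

The Dirichlet prior is conjugate to the Multinomial likelihood: each posterior αⱼ = prior αⱼ + observed count nⱼ.
Posterior concentration: (11.7, 80.3, 8.9), total = 100.9.
P(next = T2 | data) = α_{T2}/Σα = 0.7958.

0.7958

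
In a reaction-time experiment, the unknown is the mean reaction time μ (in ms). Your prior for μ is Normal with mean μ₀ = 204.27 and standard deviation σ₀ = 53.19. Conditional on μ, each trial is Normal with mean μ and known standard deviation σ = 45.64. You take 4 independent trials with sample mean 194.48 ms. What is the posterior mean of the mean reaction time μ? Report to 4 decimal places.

196.0019

For Normal data with known variance σ², a Normal(μ₀, σ₀²) prior on μ is conjugate. Posterior precision = 1/σ₀² + n/σ²; posterior mean is the precision-weighted average of μ₀ and x̄.
n·x̄ = 4·194.48 = 777.92.
σ₀² = 53.19² = 2829.1761, σ² = 45.64² = 2083.0096; σ² + n·σ₀² = 2083.0096 + 4·2829.1761 = 13399.714.
Posterior mean = (μ₀/σ₀² + n·x̄/σ²)/(1/σ₀² + n/σ²) = (σ²·μ₀ + σ₀²·n·x̄)/(σ² + n·σ₀²) = (2083.0096·204.27 + 2829.1761·777.92)/13399.714 = 2626369.042704/13399.714 = 196.0019.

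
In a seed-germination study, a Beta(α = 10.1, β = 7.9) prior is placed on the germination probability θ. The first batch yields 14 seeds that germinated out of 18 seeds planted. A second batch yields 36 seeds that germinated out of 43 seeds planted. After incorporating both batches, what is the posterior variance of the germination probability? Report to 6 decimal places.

0.002275

The Beta prior is conjugate to a Binomial/Bernoulli likelihood; the update adds successes to α and failures to β.
After batch 1: Beta(10.1+14, 7.9+4) = Beta(24.1, 11.9).
After batch 2: Beta(24.1+36, 11.9+7) = Beta(60.1, 18.9).
Var = αβ/((α+β)²(α+β+1)) = 60.1·18.9/(79.0²·80.0) = 0.002275.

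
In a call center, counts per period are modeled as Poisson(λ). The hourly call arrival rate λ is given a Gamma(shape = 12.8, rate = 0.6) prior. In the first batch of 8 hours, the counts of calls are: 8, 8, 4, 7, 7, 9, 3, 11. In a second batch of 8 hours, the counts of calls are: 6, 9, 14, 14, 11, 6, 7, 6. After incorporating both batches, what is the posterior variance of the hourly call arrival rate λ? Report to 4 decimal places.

With a Gamma(shape α, rate β) prior, the Poisson likelihood is conjugate: the posterior is Gamma(α + ΣXᵢ, β + n).
Batch 1: sum of counts S = 57 over n = 8 hours.
After batch 1: Gamma(α+S, β+n) = Gamma(12.8+57, 0.6+8) = Gamma(69.8, 8.6).
Batch 2: sum of counts S = 73 over n = 8 hours.
After batch 2: Gamma(α+S, β+n) = Gamma(69.8+73, 8.6+8) = Gamma(142.8, 16.6).
Var = α/β² = 142.8/16.6² = 0.5182.

0.5182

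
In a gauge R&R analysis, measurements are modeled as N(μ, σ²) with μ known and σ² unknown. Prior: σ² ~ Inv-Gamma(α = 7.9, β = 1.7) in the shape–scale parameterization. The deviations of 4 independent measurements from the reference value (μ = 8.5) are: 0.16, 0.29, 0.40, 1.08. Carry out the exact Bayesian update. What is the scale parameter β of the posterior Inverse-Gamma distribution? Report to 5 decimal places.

With known mean μ and an Inverse-Gamma(α, β) prior on σ², the Normal likelihood is conjugate: posterior is Inv-Gamma(α + n/2, β + Σ(xᵢ−μ)²/2).
Σ(xᵢ−μ)² = (0.16)² + (0.29)² + (0.40)² + (1.08)² = 1.4361.
Posterior: Inv-Gamma(7.9 + 4/2, 1.7 + 1.4361/2) = Inv-Gamma(9.90, 2.41805).
Posterior β = 2.41805.

2.41805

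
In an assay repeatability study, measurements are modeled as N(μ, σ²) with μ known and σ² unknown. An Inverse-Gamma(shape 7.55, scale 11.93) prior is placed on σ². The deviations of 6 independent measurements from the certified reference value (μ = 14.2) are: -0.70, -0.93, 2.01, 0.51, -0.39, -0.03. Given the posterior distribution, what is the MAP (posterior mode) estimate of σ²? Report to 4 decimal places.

With known mean μ and an Inverse-Gamma(α, β) prior on σ², the Normal likelihood is conjugate: posterior is Inv-Gamma(α + n/2, β + Σ(xᵢ−μ)²/2).
Σ(xᵢ−μ)² = (-0.70)² + (-0.93)² + (2.01)² + (0.51)² + (-0.39)² + (-0.03)² = 5.8081.
Posterior: Inv-Gamma(7.55 + 6/2, 11.93 + 5.8081/2) = Inv-Gamma(10.55, 14.83405).
Mode = β/(α+1) = 14.83405/11.55 = 1.2843.

1.2843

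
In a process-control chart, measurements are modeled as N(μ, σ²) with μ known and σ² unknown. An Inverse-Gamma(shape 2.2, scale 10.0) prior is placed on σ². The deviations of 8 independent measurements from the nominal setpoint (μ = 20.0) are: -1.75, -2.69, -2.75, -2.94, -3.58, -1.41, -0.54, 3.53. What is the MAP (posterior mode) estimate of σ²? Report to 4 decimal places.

5.1432

With known mean μ and an Inverse-Gamma(α, β) prior on σ², the Normal likelihood is conjugate: posterior is Inv-Gamma(α + n/2, β + Σ(xᵢ−μ)²/2).
Σ(xᵢ−μ)² = (-1.75)² + (-2.69)² + (-2.75)² + (-2.94)² + (-3.58)² + (-1.41)² + (-0.54)² + (3.53)² = 54.0617.
Posterior: Inv-Gamma(2.2 + 8/2, 10.0 + 54.0617/2) = Inv-Gamma(6.20, 37.03085).
Mode = β/(α+1) = 37.03085/7.20 = 5.1432.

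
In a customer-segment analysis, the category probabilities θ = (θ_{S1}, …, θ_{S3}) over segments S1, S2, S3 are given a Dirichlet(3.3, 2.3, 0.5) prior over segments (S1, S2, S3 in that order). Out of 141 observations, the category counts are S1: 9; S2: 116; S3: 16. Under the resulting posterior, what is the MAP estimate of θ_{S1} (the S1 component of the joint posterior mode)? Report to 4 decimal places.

0.0784

The Dirichlet prior is conjugate to the Multinomial likelihood: each posterior αⱼ = prior αⱼ + observed count nⱼ.
Posterior concentration: (12.3, 118.3, 16.5), total = 147.1.
Joint mode component: (α_{S1}−1)/(Σα−K) = 11.3/144.1 = 0.0784.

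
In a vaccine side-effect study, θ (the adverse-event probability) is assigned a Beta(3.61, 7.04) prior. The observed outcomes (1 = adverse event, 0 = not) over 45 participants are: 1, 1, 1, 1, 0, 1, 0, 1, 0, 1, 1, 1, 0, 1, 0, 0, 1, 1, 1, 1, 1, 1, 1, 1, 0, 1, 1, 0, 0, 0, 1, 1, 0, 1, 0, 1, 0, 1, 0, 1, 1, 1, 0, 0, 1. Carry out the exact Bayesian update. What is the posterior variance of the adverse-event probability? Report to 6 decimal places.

0.004283

The Beta prior is conjugate to a Binomial/Bernoulli likelihood; the update adds successes to α and failures to β.
Posterior: Beta(α+k, β+n−k) = Beta(3.61+29, 7.04+16) = Beta(32.61, 23.04).
Var = αβ/((α+β)²(α+β+1)) = 32.61·23.04/(55.65²·56.65) = 0.004283.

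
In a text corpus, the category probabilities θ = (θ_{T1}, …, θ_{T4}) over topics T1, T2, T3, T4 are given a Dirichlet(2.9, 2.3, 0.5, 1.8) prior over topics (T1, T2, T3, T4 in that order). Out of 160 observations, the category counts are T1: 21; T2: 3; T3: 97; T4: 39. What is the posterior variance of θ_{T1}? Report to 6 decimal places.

0.000726

The Dirichlet prior is conjugate to the Multinomial likelihood: each posterior αⱼ = prior αⱼ + observed count nⱼ.
Posterior concentration: (23.9, 5.3, 97.5, 40.8), total = 167.5.
Var[θ_j] = α_j(Σα−α_j)/((Σα)²(Σα+1)) = 23.9·143.6/(167.5²·168.5) = 0.000726.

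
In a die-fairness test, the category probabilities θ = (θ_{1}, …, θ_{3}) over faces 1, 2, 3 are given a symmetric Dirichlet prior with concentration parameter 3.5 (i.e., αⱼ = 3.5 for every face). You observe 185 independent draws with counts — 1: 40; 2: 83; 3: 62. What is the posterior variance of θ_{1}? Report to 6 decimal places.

0.000880

The Dirichlet prior is conjugate to the Multinomial likelihood: each posterior αⱼ = prior αⱼ + observed count nⱼ.
Posterior concentration: (43.5, 86.5, 65.5), total = 195.5.
Var[θ_j] = α_j(Σα−α_j)/((Σα)²(Σα+1)) = 43.5·152.0/(195.5²·196.5) = 0.000880.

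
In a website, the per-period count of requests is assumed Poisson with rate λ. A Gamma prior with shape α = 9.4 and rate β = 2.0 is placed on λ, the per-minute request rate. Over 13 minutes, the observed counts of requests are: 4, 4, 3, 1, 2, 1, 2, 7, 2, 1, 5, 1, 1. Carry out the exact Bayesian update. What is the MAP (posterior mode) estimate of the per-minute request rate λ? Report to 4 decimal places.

2.8267

With a Gamma(shape α, rate β) prior, the Poisson likelihood is conjugate: the posterior is Gamma(α + ΣXᵢ, β + n).
Sum of counts S = 34 over n = 13 minutes.
Posterior: Gamma(α+S, β+n) = Gamma(9.4+34, 2.0+13) = Gamma(43.4, 15.0).
Mode of Gamma(α,β) for α≥1 is (α−1)/β = 42.4/15.0 = 2.8267.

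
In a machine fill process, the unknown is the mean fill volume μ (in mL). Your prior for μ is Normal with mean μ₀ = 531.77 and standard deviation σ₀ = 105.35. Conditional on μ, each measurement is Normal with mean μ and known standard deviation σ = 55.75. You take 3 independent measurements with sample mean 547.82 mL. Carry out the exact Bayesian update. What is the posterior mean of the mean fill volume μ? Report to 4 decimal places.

For Normal data with known variance σ², a Normal(μ₀, σ₀²) prior on μ is conjugate. Posterior precision = 1/σ₀² + n/σ²; posterior mean is the precision-weighted average of μ₀ and x̄.
n·x̄ = 3·547.82 = 1643.46.
σ₀² = 105.35² = 11098.6225, σ² = 55.75² = 3108.0625; σ² + n·σ₀² = 3108.0625 + 3·11098.6225 = 36403.93.
Posterior mean = (μ₀/σ₀² + n·x̄/σ²)/(1/σ₀² + n/σ²) = (σ²·μ₀ + σ₀²·n·x̄)/(σ² + n·σ₀²) = (3108.0625·531.77 + 11098.6225·1643.46)/36403.93 = 19892916.529475/36403.93 = 546.4497.

546.4497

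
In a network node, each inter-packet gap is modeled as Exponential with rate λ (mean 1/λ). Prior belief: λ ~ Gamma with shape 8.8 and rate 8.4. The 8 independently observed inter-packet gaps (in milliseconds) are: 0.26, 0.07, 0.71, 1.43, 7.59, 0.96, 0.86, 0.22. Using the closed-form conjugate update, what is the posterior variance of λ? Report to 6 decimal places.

0.039976

With a Gamma(shape α, rate β) prior on the exponential rate λ, the posterior after n observations with total T = Σxᵢ is Gamma(α+n, β+T).
Sum of observations T = 12.10 milliseconds; n = 8.
Posterior: Gamma(8.8+8, 8.4+12.10) = Gamma(16.8, 20.50).
Var = α/β² = 0.039976.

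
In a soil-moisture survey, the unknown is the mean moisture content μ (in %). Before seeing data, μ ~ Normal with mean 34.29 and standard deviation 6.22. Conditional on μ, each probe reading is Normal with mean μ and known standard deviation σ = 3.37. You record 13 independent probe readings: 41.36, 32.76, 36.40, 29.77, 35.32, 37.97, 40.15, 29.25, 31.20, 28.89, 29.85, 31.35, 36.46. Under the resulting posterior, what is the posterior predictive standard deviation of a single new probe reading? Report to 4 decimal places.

3.4945

For Normal data with known variance σ², a Normal(μ₀, σ₀²) prior on μ is conjugate. Posterior precision = 1/σ₀² + n/σ²; posterior mean is the precision-weighted average of μ₀ and x̄.
σ₀² = 6.22² = 38.6884, σ² = 3.37² = 11.3569; σ² + n·σ₀² = 11.3569 + 13·38.6884 = 514.3061.
Posterior precision = 1/σ₀² + n/σ² = 1/38.6884 + 13/11.3569 = (σ² + n·σ₀²)/(σ₀²σ²) = 514.3061/(38.6884·11.3569); posterior variance σₙ² = σ₀²σ²/(σ² + n·σ₀²) = 38.6884·11.3569/514.3061 = 0.854317.
Predictive variance for one new observation = σₙ² + σ² = 38.6884·11.3569/514.3061 + 11.3569 = σ²·(σ₀² + 514.3061)/514.3061 = 11.3569·552.9945/514.3061 = 12.211217; SD = √(11.3569·552.9945/514.3061) = 3.4945.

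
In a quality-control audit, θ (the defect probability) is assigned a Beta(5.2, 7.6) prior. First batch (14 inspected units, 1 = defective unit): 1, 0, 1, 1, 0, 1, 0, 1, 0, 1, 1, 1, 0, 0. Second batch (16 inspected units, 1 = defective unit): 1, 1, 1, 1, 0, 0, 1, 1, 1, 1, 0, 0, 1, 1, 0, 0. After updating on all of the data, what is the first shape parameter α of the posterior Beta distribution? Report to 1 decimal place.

The Beta prior is conjugate to a Binomial/Bernoulli likelihood; the update adds successes to α and failures to β.
After batch 1: Beta(5.2+8, 7.6+6) = Beta(13.2, 13.6).
After batch 2: Beta(13.2+10, 13.6+6) = Beta(23.2, 19.6).
Posterior α = 23.2.

23.2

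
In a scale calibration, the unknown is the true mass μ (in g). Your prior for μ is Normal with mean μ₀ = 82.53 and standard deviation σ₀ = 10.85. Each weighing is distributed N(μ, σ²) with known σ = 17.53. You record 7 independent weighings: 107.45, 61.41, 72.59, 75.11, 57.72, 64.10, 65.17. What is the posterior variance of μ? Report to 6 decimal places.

For Normal data with known variance σ², a Normal(μ₀, σ₀²) prior on μ is conjugate. Posterior precision = 1/σ₀² + n/σ²; posterior mean is the precision-weighted average of μ₀ and x̄.
σ₀² = 10.85² = 117.7225, σ² = 17.53² = 307.3009; σ² + n·σ₀² = 307.3009 + 7·117.7225 = 1131.3584.
Posterior precision = 1/σ₀² + n/σ² = 1/117.7225 + 7/307.3009 = (σ² + n·σ₀²)/(σ₀²σ²) = 1131.3584/(117.7225·307.3009); posterior variance σₙ² = σ₀²σ²/(σ² + n·σ₀²) = 117.7225·307.3009/1131.3584 = 31.975924.

31.975924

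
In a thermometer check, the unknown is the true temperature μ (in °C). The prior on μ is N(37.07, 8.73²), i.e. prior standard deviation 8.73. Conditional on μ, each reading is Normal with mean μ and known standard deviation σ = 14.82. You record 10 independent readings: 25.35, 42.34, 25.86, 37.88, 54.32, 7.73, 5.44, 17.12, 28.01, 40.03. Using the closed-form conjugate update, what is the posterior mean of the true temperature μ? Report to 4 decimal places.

30.3458

For Normal data with known variance σ², a Normal(μ₀, σ₀²) prior on μ is conjugate. Posterior precision = 1/σ₀² + n/σ²; posterior mean is the precision-weighted average of μ₀ and x̄.
Σxᵢ = 25.35 + 42.34 + 25.86 + 37.88 + 54.32 + 7.73 + 5.44 + 17.12 + 28.01 + 40.03 = 284.08, so n·x̄ = 284.08.
σ₀² = 8.73² = 76.2129, σ² = 14.82² = 219.6324; σ² + n·σ₀² = 219.6324 + 10·76.2129 = 981.7614.
Posterior mean = (μ₀/σ₀² + n·x̄/σ²)/(1/σ₀² + n/σ²) = (σ²·μ₀ + σ₀²·n·x̄)/(σ² + n·σ₀²) = (219.6324·37.07 + 76.2129·284.08)/981.7614 = 29792.3337/981.7614 = 30.3458.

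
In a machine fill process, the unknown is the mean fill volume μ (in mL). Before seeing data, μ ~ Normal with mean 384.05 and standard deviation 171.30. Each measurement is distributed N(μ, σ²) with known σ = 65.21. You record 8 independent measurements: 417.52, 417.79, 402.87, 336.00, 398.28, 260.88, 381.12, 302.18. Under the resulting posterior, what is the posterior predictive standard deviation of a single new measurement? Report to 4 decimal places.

69.0972

For Normal data with known variance σ², a Normal(μ₀, σ₀²) prior on μ is conjugate. Posterior precision = 1/σ₀² + n/σ²; posterior mean is the precision-weighted average of μ₀ and x̄.
σ₀² = 171.30² = 29343.69, σ² = 65.21² = 4252.3441; σ² + n·σ₀² = 4252.3441 + 8·29343.69 = 239001.8641.
Posterior precision = 1/σ₀² + n/σ² = 1/29343.69 + 8/4252.3441 = (σ² + n·σ₀²)/(σ₀²σ²) = 239001.8641/(29343.69·4252.3441); posterior variance σₙ² = σ₀²σ²/(σ² + n·σ₀²) = 29343.69·4252.3441/239001.8641 = 522.085748.
Predictive variance for one new observation = σₙ² + σ² = 29343.69·4252.3441/239001.8641 + 4252.3441 = σ²·(σ₀² + 239001.8641)/239001.8641 = 4252.3441·268345.5541/239001.8641 = 4774.429848; SD = √(4252.3441·268345.5541/239001.8641) = 69.0972.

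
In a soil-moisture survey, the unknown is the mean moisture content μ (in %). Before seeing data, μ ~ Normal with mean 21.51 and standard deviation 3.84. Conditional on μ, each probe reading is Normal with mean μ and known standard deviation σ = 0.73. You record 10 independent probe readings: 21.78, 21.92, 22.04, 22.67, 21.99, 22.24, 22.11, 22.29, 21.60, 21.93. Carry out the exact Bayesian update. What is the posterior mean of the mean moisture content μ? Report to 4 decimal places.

22.0550

For Normal data with known variance σ², a Normal(μ₀, σ₀²) prior on μ is conjugate. Posterior precision = 1/σ₀² + n/σ²; posterior mean is the precision-weighted average of μ₀ and x̄.
Σxᵢ = 21.78 + 21.92 + 22.04 + 22.67 + 21.99 + 22.24 + 22.11 + 22.29 + 21.60 + 21.93 = 220.57, so n·x̄ = 220.57.
σ₀² = 3.84² = 14.7456, σ² = 0.73² = 0.5329; σ² + n·σ₀² = 0.5329 + 10·14.7456 = 147.9889.
Posterior mean = (μ₀/σ₀² + n·x̄/σ²)/(1/σ₀² + n/σ²) = (σ²·μ₀ + σ₀²·n·x̄)/(σ² + n·σ₀²) = (0.5329·21.51 + 14.7456·220.57)/147.9889 = 3263.899671/147.9889 = 22.0550.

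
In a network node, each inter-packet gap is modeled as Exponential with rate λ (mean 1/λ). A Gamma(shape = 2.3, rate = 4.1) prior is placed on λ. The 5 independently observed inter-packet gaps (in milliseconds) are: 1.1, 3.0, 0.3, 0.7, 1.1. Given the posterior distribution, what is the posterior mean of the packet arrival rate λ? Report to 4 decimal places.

With a Gamma(shape α, rate β) prior on the exponential rate λ, the posterior after n observations with total T = Σxᵢ is Gamma(α+n, β+T).
Sum of observations T = 6.2 milliseconds; n = 5.
Posterior: Gamma(2.3+5, 4.1+6.2) = Gamma(7.3, 10.3).
Posterior mean of λ = α/β = 7.3/10.3 = 0.7087.

0.7087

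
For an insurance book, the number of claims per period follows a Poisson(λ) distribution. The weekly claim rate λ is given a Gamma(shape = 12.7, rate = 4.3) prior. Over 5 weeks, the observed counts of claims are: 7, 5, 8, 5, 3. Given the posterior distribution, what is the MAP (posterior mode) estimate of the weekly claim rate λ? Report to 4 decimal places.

With a Gamma(shape α, rate β) prior, the Poisson likelihood is conjugate: the posterior is Gamma(α + ΣXᵢ, β + n).
Sum of counts S = 28 over n = 5 weeks.
Posterior: Gamma(α+S, β+n) = Gamma(12.7+28, 4.3+5) = Gamma(40.7, 9.3).
Mode of Gamma(α,β) for α≥1 is (α−1)/β = 39.7/9.3 = 4.2688.

4.2688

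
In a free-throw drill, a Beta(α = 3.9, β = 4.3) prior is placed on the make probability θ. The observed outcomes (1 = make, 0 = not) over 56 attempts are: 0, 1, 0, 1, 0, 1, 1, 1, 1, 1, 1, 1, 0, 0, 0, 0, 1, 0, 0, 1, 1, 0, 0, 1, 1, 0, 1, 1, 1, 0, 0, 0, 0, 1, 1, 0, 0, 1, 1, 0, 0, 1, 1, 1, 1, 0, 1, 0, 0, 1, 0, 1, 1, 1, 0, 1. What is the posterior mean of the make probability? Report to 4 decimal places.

0.5436

The Beta prior is conjugate to a Binomial/Bernoulli likelihood; the update adds successes to α and failures to β.
Posterior: Beta(α+k, β+n−k) = Beta(3.9+31, 4.3+25) = Beta(34.9, 29.3).
Posterior mean = α/(α+β) = 34.9/64.2 = 0.5436.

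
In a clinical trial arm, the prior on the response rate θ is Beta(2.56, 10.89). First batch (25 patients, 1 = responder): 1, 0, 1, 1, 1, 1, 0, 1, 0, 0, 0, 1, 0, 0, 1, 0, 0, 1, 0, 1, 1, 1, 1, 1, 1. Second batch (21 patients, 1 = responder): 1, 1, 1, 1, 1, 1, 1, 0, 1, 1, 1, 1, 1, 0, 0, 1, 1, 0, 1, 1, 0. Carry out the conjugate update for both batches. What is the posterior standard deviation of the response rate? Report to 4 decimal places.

0.0638

The Beta prior is conjugate to a Binomial/Bernoulli likelihood; the update adds successes to α and failures to β.
After batch 1: Beta(2.56+15, 10.89+10) = Beta(17.56, 20.89).
After batch 2: Beta(17.56+16, 20.89+5) = Beta(33.56, 25.89).
Var = αβ/((α+β)²(α+β+1)) = 33.56·25.89/(59.45²·60.45) = 0.00406681; SD = √0.00406681 = 0.0638.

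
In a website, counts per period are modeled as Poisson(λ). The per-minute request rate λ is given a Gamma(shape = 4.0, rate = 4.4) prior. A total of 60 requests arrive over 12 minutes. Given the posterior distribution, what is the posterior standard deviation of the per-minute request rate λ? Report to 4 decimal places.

With a Gamma(shape α, rate β) prior, the Poisson likelihood is conjugate: the posterior is Gamma(α + ΣXᵢ, β + n).
Posterior: Gamma(α+S, β+n) = Gamma(4.0+60, 4.4+12) = Gamma(64.0, 16.4).
SD = √α/β = √64.0/16.4 = 0.4878.

0.4878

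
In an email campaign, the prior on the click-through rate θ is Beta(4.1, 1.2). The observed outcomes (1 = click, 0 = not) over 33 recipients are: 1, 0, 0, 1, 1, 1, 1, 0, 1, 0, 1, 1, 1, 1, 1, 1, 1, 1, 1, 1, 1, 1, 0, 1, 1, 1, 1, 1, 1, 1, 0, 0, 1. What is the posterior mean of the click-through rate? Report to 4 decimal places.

0.7859

The Beta prior is conjugate to a Binomial/Bernoulli likelihood; the update adds successes to α and failures to β.
Posterior: Beta(α+k, β+n−k) = Beta(4.1+26, 1.2+7) = Beta(30.1, 8.2).
Posterior mean = α/(α+β) = 30.1/38.3 = 0.7859.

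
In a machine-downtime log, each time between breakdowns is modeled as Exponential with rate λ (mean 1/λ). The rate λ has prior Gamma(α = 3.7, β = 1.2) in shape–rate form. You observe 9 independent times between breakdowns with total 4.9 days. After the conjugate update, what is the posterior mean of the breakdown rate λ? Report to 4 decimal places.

2.0820

With a Gamma(shape α, rate β) prior on the exponential rate λ, the posterior after n observations with total T = Σxᵢ is Gamma(α+n, β+T).
Posterior: Gamma(3.7+9, 1.2+4.9) = Gamma(12.7, 6.1).
Posterior mean of λ = α/β = 12.7/6.1 = 2.0820.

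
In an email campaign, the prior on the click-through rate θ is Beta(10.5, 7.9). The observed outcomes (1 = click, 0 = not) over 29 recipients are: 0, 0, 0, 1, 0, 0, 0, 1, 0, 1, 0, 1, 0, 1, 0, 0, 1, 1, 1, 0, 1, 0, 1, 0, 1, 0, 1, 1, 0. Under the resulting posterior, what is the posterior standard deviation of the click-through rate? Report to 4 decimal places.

The Beta prior is conjugate to a Binomial/Bernoulli likelihood; the update adds successes to α and failures to β.
Posterior: Beta(α+k, β+n−k) = Beta(10.5+13, 7.9+16) = Beta(23.5, 23.9).
Var = αβ/((α+β)²(α+β+1)) = 23.5·23.9/(47.4²·48.4) = 0.00516492; SD = √0.00516492 = 0.0719.

0.0719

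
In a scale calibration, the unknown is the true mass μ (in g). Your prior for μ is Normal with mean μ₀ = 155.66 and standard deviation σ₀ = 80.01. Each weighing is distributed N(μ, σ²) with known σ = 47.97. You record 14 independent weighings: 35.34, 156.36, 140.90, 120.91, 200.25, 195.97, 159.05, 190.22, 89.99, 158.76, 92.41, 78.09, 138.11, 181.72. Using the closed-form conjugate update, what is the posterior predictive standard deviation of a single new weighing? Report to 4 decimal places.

For Normal data with known variance σ², a Normal(μ₀, σ₀²) prior on μ is conjugate. Posterior precision = 1/σ₀² + n/σ²; posterior mean is the precision-weighted average of μ₀ and x̄.
σ₀² = 80.01² = 6401.6001, σ² = 47.97² = 2301.1209; σ² + n·σ₀² = 2301.1209 + 14·6401.6001 = 91923.5223.
Posterior precision = 1/σ₀² + n/σ² = 1/6401.6001 + 14/2301.1209 = (σ² + n·σ₀²)/(σ₀²σ²) = 91923.5223/(6401.6001·2301.1209); posterior variance σₙ² = σ₀²σ²/(σ² + n·σ₀²) = 6401.6001·2301.1209/91923.5223 = 160.251211.
Predictive variance for one new observation = σₙ² + σ² = 6401.6001·2301.1209/91923.5223 + 2301.1209 = σ²·(σ₀² + 91923.5223)/91923.5223 = 2301.1209·98325.1224/91923.5223 = 2461.372111; SD = √(2301.1209·98325.1224/91923.5223) = 49.6122.

49.6122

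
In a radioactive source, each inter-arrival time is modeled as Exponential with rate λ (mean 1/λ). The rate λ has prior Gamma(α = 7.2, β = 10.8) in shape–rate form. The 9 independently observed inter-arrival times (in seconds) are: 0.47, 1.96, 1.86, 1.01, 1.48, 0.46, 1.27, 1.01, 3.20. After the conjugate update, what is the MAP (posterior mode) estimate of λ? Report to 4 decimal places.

0.6463

With a Gamma(shape α, rate β) prior on the exponential rate λ, the posterior after n observations with total T = Σxᵢ is Gamma(α+n, β+T).
Sum of observations T = 12.72 seconds; n = 9.
Posterior: Gamma(7.2+9, 10.8+12.72) = Gamma(16.2, 23.52).
Mode = (α−1)/β = 0.6463.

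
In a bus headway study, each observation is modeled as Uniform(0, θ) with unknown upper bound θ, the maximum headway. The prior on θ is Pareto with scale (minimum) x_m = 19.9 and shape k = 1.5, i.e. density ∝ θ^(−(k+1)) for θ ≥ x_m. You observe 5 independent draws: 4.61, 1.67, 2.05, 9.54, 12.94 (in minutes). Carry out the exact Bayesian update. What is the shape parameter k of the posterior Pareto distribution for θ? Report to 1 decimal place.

A Pareto(scale x_m, shape k) prior on the upper bound θ of Uniform(0, θ) is conjugate: posterior is Pareto(max(x_m, max xᵢ), k + n).
Sample maximum = 12.94; prior scale x_m = 19.9 → posterior scale = max = 19.90.
Posterior shape = 1.5 + 5 = 6.5.
Posterior shape k = 6.5.

6.5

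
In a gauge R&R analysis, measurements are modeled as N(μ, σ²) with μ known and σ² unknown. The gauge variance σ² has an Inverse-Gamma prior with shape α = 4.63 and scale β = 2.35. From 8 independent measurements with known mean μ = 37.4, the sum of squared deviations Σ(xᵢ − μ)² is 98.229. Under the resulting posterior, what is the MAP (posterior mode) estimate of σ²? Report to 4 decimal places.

With known mean μ and an Inverse-Gamma(α, β) prior on σ², the Normal likelihood is conjugate: posterior is Inv-Gamma(α + n/2, β + Σ(xᵢ−μ)²/2).
Posterior: Inv-Gamma(4.63 + 8/2, 2.35 + 98.229/2) = Inv-Gamma(8.63, 51.4645).
Mode = β/(α+1) = 51.4645/9.63 = 5.3442.

5.3442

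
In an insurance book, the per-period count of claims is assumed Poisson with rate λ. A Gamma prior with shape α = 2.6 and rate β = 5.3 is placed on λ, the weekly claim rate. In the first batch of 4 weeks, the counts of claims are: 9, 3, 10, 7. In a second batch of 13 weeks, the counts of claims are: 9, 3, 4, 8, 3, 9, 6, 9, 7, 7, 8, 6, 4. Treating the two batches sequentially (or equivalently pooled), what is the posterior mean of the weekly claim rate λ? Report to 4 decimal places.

With a Gamma(shape α, rate β) prior, the Poisson likelihood is conjugate: the posterior is Gamma(α + ΣXᵢ, β + n).
Batch 1: sum of counts S = 29 over n = 4 weeks.
After batch 1: Gamma(α+S, β+n) = Gamma(2.6+29, 5.3+4) = Gamma(31.6, 9.3).
Batch 2: sum of counts S = 83 over n = 13 weeks.
After batch 2: Gamma(α+S, β+n) = Gamma(31.6+83, 9.3+13) = Gamma(114.6, 22.3).
Posterior mean = α/β = 114.6/22.3 = 5.1390.

5.1390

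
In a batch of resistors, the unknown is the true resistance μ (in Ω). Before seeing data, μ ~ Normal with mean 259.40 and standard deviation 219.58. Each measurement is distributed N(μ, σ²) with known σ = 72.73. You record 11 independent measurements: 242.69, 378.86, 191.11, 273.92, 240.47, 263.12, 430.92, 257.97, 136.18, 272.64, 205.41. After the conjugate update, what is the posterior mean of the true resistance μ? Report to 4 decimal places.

262.9906

For Normal data with known variance σ², a Normal(μ₀, σ₀²) prior on μ is conjugate. Posterior precision = 1/σ₀² + n/σ²; posterior mean is the precision-weighted average of μ₀ and x̄.
Σxᵢ = 242.69 + 378.86 + 191.11 + 273.92 + 240.47 + 263.12 + 430.92 + 257.97 + 136.18 + 272.64 + 205.41 = 2893.29, so n·x̄ = 2893.29.
σ₀² = 219.58² = 48215.3764, σ² = 72.73² = 5289.6529; σ² + n·σ₀² = 5289.6529 + 11·48215.3764 = 535658.7933.
Posterior mean = (μ₀/σ₀² + n·x̄/σ²)/(1/σ₀² + n/σ²) = (σ²·μ₀ + σ₀²·n·x̄)/(σ² + n·σ₀²) = (5289.6529·259.40 + 48215.3764·2893.29)/535658.7933 = 140873202.346616/535658.7933 = 262.9906.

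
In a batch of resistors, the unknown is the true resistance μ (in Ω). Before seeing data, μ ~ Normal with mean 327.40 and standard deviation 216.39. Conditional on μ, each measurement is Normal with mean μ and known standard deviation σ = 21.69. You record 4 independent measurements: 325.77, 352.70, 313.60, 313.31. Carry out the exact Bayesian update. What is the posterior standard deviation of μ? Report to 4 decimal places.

For Normal data with known variance σ², a Normal(μ₀, σ₀²) prior on μ is conjugate. Posterior precision = 1/σ₀² + n/σ²; posterior mean is the precision-weighted average of μ₀ and x̄.
σ₀² = 216.39² = 46824.6321, σ² = 21.69² = 470.4561; σ² + n·σ₀² = 470.4561 + 4·46824.6321 = 187768.9845.
Posterior precision = 1/σ₀² + n/σ² = 1/46824.6321 + 4/470.4561 = (σ² + n·σ₀²)/(σ₀²σ²) = 187768.9845/(46824.6321·470.4561); posterior variance σₙ² = σ₀²σ²/(σ² + n·σ₀²) = 46824.6321·470.4561/187768.9845 = 117.319342.
Posterior SD = √σₙ² = √(46824.6321·470.4561/187768.9845) = 10.8314.

10.8314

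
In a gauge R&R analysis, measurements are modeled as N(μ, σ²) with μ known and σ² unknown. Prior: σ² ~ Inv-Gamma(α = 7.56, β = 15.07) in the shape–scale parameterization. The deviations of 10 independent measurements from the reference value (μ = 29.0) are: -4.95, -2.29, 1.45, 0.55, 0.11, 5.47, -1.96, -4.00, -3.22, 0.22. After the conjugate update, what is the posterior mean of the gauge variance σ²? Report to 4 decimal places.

With known mean μ and an Inverse-Gamma(α, β) prior on σ², the Normal likelihood is conjugate: posterior is Inv-Gamma(α + n/2, β + Σ(xᵢ−μ)²/2).
Σ(xᵢ−μ)² = (-4.95)² + (-2.29)² + (1.45)² + (0.55)² + (0.11)² + (5.47)² + (-1.96)² + (-4.00)² + (-3.22)² + (0.22)² = 92.3430.
Posterior: Inv-Gamma(7.56 + 10/2, 15.07 + 92.3430/2) = Inv-Gamma(12.56, 61.24150).
E[σ²|data] = β/(α−1) = 61.24150/11.56 = 5.2977.

5.2977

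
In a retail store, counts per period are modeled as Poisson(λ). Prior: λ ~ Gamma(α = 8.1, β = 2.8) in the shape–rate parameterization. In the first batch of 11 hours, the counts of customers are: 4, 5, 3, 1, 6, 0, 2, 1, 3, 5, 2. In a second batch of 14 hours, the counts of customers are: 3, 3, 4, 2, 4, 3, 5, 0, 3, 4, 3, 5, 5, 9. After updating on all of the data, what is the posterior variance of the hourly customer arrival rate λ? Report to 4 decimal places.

0.1205

With a Gamma(shape α, rate β) prior, the Poisson likelihood is conjugate: the posterior is Gamma(α + ΣXᵢ, β + n).
Batch 1: sum of counts S = 32 over n = 11 hours.
After batch 1: Gamma(α+S, β+n) = Gamma(8.1+32, 2.8+11) = Gamma(40.1, 13.8).
Batch 2: sum of counts S = 53 over n = 14 hours.
After batch 2: Gamma(α+S, β+n) = Gamma(40.1+53, 13.8+14) = Gamma(93.1, 27.8).
Var = α/β² = 93.1/27.8² = 0.1205.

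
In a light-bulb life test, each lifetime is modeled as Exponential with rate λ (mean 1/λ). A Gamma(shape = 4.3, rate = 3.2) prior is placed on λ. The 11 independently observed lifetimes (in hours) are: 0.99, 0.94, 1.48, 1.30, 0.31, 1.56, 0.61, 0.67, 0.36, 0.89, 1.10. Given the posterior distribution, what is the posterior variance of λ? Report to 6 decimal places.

0.085081

With a Gamma(shape α, rate β) prior on the exponential rate λ, the posterior after n observations with total T = Σxᵢ is Gamma(α+n, β+T).
Sum of observations T = 10.21 hours; n = 11.
Posterior: Gamma(4.3+11, 3.2+10.21) = Gamma(15.3, 13.41).
Var = α/β² = 0.085081.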